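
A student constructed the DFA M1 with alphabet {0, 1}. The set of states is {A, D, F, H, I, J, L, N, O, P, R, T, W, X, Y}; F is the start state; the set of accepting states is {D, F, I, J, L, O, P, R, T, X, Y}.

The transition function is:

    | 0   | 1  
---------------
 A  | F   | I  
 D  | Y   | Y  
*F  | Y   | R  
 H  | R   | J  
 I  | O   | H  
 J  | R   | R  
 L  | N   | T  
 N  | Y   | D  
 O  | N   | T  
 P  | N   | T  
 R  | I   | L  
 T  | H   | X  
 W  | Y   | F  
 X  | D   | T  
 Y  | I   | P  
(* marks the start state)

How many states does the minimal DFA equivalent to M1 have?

Reachable states from the start: {D,F,H,I,J,L,N,O,P,R,T,X,Y}. Unreachable: {A,W} — drop them.
Start with accepting vs non-accepting: {D,F,I,J,L,O,P,R,T,X,Y} | {H,N}.
On input 0, block {D,F,I,J,L,O,P,R,T,X,Y} splits into {D,F,I,J,R,X,Y} and {L,O,P,T}.
Refine {D,F,I,J,R,X,Y} on symbol 0: members go to different blocks, giving {D,F,J,R,X,Y} and {I}.
Split {D,F,J,R,X,Y} by δ(·,0) → {D,F,J,X} and {R,Y}.
On input 0, block {D,F,J,X} splits into {D,F,J} and {X}.
Split {L,O,P,T} by δ(·,1) → {L,O,P} and {T}.
Stable partition: {D,F,J} | {H,N} | {L,O,P} | {I} | {R,Y} | {X} | {T} — 7 equivalence classes.

7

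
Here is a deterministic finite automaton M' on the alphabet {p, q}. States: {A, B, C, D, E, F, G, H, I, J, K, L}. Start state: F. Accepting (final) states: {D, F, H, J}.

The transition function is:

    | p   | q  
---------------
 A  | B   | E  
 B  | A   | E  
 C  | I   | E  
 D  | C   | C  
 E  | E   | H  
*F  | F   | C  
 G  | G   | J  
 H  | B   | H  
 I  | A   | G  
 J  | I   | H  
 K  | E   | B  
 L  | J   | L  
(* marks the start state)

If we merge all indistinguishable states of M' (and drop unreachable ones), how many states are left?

4

States {D,K,L} cannot be reached from the start state, so discard them.
Start with accepting vs non-accepting: {F,H,J} | {A,B,C,E,G,I}.
On input p, block {F,H,J} splits into {H,J} and {F}.
Refine {A,B,C,E,G,I} on symbol q: members go to different blocks, giving {A,B,C,I} and {E,G}.
No further refinement is possible. Final partition (4 blocks): {H,J} | {A,B,C,I} | {F} | {E,G}.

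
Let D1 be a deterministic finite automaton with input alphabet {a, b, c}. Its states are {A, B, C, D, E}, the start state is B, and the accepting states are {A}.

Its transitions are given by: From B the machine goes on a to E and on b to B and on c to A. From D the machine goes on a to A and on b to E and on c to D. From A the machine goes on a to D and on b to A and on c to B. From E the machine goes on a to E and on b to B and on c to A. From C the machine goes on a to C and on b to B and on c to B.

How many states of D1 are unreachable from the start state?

1

Starting at B and following transitions, the reachable set is {A, B, D, E}. That leaves C unreachable — 1 in total.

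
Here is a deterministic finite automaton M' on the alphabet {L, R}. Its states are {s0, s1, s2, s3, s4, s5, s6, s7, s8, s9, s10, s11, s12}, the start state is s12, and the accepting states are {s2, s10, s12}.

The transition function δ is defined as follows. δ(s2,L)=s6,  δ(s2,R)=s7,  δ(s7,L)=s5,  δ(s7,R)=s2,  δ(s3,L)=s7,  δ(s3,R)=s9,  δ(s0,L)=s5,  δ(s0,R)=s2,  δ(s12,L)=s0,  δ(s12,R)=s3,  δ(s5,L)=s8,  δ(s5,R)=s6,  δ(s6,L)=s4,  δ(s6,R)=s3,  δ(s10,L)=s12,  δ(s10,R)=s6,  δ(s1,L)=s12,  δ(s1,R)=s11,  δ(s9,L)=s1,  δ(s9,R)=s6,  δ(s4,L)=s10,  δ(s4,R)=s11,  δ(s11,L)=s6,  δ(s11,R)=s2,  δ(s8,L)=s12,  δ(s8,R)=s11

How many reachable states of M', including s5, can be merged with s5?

Initial partition by acceptance: {s2,s10,s12} | {s0,s1,s3,s4,s5,s6,s7,s8,s9,s11}.
Refine {s2,s10,s12} on symbol L: members go to different blocks, giving {s2,s12} and {s10}.
On input L, block {s0,s1,s3,s4,s5,s6,s7,s8,s9,s11} splits into {s0,s3,s5,s6,s7,s9,s11} and {s1,s8} and {s4}.
Split {s0,s3,s5,s6,s7,s9,s11} by δ(·,L) → {s0,s3,s7,s11} and {s5,s9} and {s6}.
Split {s2,s12} by δ(·,L) → {s2} and {s12}.
Split {s0,s3,s7,s11} by δ(·,L) → {s0,s7} and {s3} and {s11}.
The partition is now stable with 10 blocks: {s2} | {s0,s7} | {s10} | {s1,s8} | {s4} | {s5,s9} | {s6} | {s12} | {s3} | {s11}.
State s5 belongs to the block {s5,s9}, which has 2 states.

2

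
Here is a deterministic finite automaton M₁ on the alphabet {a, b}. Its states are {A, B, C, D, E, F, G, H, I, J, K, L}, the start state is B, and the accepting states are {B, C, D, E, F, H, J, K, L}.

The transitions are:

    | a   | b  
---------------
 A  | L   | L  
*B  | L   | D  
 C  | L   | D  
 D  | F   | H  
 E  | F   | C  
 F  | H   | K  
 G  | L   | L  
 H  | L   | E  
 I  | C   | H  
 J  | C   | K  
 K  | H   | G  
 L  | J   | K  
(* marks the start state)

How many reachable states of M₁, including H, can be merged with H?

First remove the unreachable states {A,I}; 10 states remain.
Initial partition by acceptance: {B,C,D,E,F,H,J,K,L} | {G}.
On input b, block {B,C,D,E,F,H,J,K,L} splits into {B,C,D,E,F,H,J,L} and {K}.
On input b, block {B,C,D,E,F,H,J,L} splits into {B,C,D,E,H} and {F,J,L}.
Refine {F,J,L} on symbol a: members go to different blocks, giving {F,J} and {L}.
Split {B,C,D,E,H} by δ(·,a) → {B,C,H} and {D,E}.
No further refinement is possible. Final partition (6 blocks): {B,C,H} | {G} | {K} | {F,J} | {L} | {D,E}.
State H belongs to the block {B,C,H}, which has 3 states.

3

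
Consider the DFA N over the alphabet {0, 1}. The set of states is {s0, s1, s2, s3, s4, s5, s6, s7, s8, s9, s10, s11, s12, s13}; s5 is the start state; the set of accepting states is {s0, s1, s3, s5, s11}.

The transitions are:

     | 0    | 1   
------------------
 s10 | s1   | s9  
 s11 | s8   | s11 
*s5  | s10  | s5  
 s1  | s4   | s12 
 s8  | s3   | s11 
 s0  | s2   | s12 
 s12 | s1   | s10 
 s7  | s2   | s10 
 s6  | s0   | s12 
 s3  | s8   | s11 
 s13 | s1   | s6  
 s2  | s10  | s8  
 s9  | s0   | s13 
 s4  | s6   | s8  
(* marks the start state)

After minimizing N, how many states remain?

States {s7} cannot be reached from the start state, so discard them.
P0 = {s0,s1,s3,s5,s11} | {s2,s4,s6,s8,s9,s10,s12,s13}.
Split {s0,s1,s3,s5,s11} by δ(·,1) → {s3,s5,s11} and {s0,s1}.
On input 0, block {s2,s4,s6,s8,s9,s10,s12,s13} splits into {s6,s9,s10,s12,s13} and {s2,s4} and {s8}.
Split {s3,s5,s11} by δ(·,0) → {s3,s11} and {s5}.
No further refinement is possible. Final partition (6 blocks): {s3,s11} | {s6,s9,s10,s12,s13} | {s0,s1} | {s2,s4} | {s8} | {s5}.

6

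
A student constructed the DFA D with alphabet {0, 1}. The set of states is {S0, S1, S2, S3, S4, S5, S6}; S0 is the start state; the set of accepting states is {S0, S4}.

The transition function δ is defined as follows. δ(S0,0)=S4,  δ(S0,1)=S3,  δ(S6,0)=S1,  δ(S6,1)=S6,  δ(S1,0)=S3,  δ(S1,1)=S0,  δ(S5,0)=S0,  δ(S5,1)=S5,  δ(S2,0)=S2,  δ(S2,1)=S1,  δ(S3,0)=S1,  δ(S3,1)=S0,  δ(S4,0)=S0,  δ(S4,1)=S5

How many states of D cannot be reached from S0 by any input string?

BFS from S0 reaches {S0, S1, S3, S4, S5}; the 2 state(s) S2, S6 are never visited.

2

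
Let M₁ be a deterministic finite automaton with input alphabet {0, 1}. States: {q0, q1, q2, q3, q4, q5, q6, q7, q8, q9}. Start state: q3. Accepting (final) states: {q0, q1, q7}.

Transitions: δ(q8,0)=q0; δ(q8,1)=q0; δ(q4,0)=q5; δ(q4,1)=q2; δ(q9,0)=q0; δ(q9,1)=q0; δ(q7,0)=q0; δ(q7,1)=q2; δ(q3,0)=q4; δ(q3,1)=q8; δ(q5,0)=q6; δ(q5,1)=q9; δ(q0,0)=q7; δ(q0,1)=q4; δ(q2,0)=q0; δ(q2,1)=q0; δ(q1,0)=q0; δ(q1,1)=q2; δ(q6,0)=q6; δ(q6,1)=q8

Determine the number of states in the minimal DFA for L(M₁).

First remove the unreachable states {q1}; 9 states remain.
Start with accepting vs non-accepting: {q0,q7} | {q2,q3,q4,q5,q6,q8,q9}.
On input 0, block {q2,q3,q4,q5,q6,q8,q9} splits into {q3,q4,q5,q6} and {q2,q8,q9}.
Split {q0,q7} by δ(·,1) → {q0} and {q7}.
No further refinement is possible. Final partition (4 blocks): {q0} | {q3,q4,q5,q6} | {q2,q8,q9} | {q7}.

4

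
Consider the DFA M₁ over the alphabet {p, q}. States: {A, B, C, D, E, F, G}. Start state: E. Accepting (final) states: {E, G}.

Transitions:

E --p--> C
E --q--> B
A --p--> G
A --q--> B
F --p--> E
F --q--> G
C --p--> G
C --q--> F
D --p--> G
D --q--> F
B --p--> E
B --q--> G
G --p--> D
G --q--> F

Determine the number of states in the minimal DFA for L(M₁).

States {A} cannot be reached from the start state, so discard them.
P0 = {E,G} | {B,C,D,F}.
Split {B,C,D,F} by δ(·,q) → {B,F} and {C,D}.
The partition is now stable with 3 blocks: {E,G} | {B,F} | {C,D}.

3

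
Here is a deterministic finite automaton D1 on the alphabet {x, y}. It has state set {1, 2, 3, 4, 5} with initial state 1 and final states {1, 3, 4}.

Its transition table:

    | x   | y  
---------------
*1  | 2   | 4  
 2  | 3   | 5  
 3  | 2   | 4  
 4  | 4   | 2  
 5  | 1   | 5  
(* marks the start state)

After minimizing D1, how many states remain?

All states are reachable from the start state.
Initial partition by acceptance: {1,3,4} | {2,5}.
Refine {1,3,4} on symbol x: members go to different blocks, giving {1,3} and {4}.
No further refinement is possible. Final partition (3 blocks): {1,3} | {2,5} | {4}.

3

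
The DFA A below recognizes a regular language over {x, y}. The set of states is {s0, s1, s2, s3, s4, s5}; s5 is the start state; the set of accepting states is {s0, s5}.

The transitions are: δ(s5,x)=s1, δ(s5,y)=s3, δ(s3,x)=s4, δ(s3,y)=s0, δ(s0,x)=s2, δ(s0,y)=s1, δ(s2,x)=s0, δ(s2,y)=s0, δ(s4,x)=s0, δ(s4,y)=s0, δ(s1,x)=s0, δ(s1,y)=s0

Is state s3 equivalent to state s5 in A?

P0 = {s0,s5} | {s1,s2,s3,s4}.
On input x, block {s1,s2,s3,s4} splits into {s1,s2,s4} and {s3}.
Refine {s0,s5} on symbol y: members go to different blocks, giving {s0} and {s5}.
Stable partition: {s0} | {s1,s2,s4} | {s3} | {s5} — 4 equivalence classes.
s3 and s5 end up in different blocks, so they are distinguishable. For instance, the string 'ε' is accepted from only s5.

No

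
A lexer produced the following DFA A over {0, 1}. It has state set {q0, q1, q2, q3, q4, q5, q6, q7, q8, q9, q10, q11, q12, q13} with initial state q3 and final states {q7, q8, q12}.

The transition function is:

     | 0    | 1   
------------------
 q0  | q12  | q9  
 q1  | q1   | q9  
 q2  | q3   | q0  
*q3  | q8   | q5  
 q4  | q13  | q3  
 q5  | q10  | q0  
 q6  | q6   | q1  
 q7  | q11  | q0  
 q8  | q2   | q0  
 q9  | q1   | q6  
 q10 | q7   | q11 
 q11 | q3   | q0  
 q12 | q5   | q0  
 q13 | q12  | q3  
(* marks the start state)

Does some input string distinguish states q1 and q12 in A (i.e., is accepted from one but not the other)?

Yes

First remove the unreachable states {q4,q13}; 12 states remain.
Initial partition by acceptance: {q7,q8,q12} | {q0,q1,q2,q3,q5,q6,q9,q10,q11}.
On input 0, block {q0,q1,q2,q3,q5,q6,q9,q10,q11} splits into {q1,q2,q5,q6,q9,q11} and {q0,q3,q10}.
Split {q1,q2,q5,q6,q9,q11} by δ(·,0) → {q1,q6,q9} and {q2,q5,q11}.
On input 1, block {q0,q3,q10} splits into {q3,q10} and {q0}.
The partition is now stable with 5 blocks: {q7,q8,q12} | {q1,q6,q9} | {q3,q10} | {q2,q5,q11} | {q0}.
q1 and q12 end up in different blocks, so they are distinguishable. For instance, the string 'ε' is accepted from only q12.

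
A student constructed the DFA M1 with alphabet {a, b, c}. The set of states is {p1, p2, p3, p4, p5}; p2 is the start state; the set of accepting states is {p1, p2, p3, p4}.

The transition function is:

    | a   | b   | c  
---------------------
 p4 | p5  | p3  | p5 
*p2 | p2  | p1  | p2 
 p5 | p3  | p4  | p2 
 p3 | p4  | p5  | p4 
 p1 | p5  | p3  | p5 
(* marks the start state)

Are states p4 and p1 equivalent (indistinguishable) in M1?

Yes

Initial partition by acceptance: {p1,p2,p3,p4} | {p5}.
On input a, block {p1,p2,p3,p4} splits into {p1,p4} and {p2,p3}.
Split {p2,p3} by δ(·,a) → {p2} and {p3}.
Stable partition: {p1,p4} | {p5} | {p2} | {p3} — 4 equivalence classes.
p4 and p1 lie in the same block of the stable partition, so they are equivalent — no string distinguishes them.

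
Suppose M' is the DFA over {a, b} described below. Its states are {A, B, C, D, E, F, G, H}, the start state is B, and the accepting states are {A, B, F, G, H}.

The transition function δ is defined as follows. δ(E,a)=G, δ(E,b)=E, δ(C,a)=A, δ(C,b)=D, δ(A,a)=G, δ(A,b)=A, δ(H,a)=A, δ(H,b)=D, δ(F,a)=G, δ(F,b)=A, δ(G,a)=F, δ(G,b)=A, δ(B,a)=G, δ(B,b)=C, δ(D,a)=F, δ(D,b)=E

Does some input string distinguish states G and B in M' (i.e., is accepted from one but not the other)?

Yes

Reachable states from the start: {A,B,C,D,E,F,G}. Unreachable: {H} — drop them.
P0 = {A,B,F,G} | {C,D,E}.
Refine {A,B,F,G} on symbol b: members go to different blocks, giving {A,F,G} and {B}.
The partition is now stable with 3 blocks: {A,F,G} | {C,D,E} | {B}.
G and B end up in different blocks, so they are distinguishable. For instance, the string 'b' is accepted from only G.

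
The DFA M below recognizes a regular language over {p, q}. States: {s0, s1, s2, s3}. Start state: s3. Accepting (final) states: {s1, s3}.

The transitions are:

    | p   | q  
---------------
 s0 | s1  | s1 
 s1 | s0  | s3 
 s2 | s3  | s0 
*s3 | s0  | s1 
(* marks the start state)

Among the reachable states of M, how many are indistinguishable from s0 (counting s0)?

1

States {s2} cannot be reached from the start state, so discard them.
Initial partition by acceptance: {s1,s3} | {s0}.
No further refinement is possible. Final partition (2 blocks): {s1,s3} | {s0}.
The equivalence class containing s0 is {s0}, of size 1.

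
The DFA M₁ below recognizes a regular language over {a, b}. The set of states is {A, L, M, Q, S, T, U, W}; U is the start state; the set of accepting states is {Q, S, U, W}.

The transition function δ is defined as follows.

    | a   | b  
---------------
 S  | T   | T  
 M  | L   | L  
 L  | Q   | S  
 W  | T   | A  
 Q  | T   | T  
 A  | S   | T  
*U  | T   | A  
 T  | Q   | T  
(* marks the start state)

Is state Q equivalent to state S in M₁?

First remove the unreachable states {L,M,W}; 5 states remain.
Initial partition by acceptance: {Q,S,U} | {A,T}.
Stable partition: {Q,S,U} | {A,T} — 2 equivalence classes.
Q and S lie in the same block of the stable partition, so they are equivalent — no string distinguishes them.

Yes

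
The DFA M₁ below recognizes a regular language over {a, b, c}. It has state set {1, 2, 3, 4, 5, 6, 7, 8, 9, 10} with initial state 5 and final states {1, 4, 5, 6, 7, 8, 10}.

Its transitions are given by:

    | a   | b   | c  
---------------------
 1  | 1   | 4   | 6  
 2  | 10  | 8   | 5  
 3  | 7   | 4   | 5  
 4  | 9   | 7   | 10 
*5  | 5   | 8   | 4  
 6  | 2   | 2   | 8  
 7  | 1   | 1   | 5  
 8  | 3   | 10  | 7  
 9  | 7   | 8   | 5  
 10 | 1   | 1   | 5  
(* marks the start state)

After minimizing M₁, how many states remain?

All states are reachable from the start state.
Initial partition by acceptance: {1,4,5,6,7,8,10} | {2,3,9}.
On input a, block {1,4,5,6,7,8,10} splits into {1,5,7,10} and {4,6,8}.
Split {1,5,7,10} by δ(·,b) → {1,5} and {7,10}.
Split {4,6,8} by δ(·,b) → {4,8} and {6}.
Split {1,5} by δ(·,c) → {1} and {5}.
No further refinement is possible. Final partition (6 blocks): {1} | {2,3,9} | {4,8} | {7,10} | {6} | {5}.

6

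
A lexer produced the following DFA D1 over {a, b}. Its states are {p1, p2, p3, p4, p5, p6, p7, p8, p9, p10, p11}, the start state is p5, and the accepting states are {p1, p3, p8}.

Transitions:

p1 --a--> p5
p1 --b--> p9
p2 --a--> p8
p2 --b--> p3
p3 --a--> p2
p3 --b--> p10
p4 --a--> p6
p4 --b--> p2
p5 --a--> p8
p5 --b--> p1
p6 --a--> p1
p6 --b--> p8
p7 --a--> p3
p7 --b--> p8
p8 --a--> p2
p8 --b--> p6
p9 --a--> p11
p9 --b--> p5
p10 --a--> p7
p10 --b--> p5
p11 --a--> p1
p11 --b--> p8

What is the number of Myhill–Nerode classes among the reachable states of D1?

5

Reachable states from the start: {p1,p2,p3,p5,p6,p7,p8,p9,p10,p11}. Unreachable: {p4} — drop them.
Initial partition by acceptance: {p1,p3,p8} | {p2,p5,p6,p7,p9,p10,p11}.
Split {p2,p5,p6,p7,p9,p10,p11} by δ(·,a) → {p2,p5,p6,p7,p11} and {p9,p10}.
On input b, block {p1,p3,p8} splits into {p1,p3} and {p8}.
Split {p2,p5,p6,p7,p11} by δ(·,a) → {p6,p7,p11} and {p2,p5}.
Stable partition: {p1,p3} | {p6,p7,p11} | {p9,p10} | {p8} | {p2,p5} — 5 equivalence classes.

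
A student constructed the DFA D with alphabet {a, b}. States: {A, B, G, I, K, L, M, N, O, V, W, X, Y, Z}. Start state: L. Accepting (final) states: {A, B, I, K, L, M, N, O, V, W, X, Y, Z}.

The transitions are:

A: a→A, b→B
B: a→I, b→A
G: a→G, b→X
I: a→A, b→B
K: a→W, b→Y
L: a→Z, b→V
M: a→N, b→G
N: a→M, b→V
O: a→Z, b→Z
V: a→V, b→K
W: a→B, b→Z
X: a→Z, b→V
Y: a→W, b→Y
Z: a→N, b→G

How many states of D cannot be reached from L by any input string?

1

BFS from L reaches {A, B, G, I, K, L, M, N, V, W, X, Y, Z}; the 1 state(s) O are never visited.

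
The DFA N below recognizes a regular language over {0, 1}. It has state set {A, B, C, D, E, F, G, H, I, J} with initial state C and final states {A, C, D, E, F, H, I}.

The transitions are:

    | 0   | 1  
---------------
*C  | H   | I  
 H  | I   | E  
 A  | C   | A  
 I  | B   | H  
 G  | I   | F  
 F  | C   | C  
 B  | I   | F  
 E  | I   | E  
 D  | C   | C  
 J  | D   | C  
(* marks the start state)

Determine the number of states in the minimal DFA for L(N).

First remove the unreachable states {A,D,G,J}; 6 states remain.
P0 = {C,E,F,H,I} | {B}.
Split {C,E,F,H,I} by δ(·,0) → {C,E,F,H} and {I}.
Split {C,E,F,H} by δ(·,0) → {C,F} and {E,H}.
On input 0, block {C,F} splits into {C} and {F}.
Stable partition: {C} | {B} | {I} | {E,H} | {F} — 5 equivalence classes.

5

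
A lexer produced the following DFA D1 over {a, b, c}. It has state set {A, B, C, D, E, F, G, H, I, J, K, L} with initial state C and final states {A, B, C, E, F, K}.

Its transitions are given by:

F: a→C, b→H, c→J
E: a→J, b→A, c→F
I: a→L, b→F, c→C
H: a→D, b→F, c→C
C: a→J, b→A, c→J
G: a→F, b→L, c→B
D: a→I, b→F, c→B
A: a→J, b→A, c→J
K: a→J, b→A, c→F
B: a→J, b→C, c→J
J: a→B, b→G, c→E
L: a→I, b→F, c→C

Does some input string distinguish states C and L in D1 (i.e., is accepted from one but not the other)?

Reachable states from the start: {A,B,C,D,E,F,G,H,I,J,L}. Unreachable: {K} — drop them.
Initial partition by acceptance: {A,B,C,E,F} | {D,G,H,I,J,L}.
Refine {A,B,C,E,F} on symbol a: members go to different blocks, giving {A,B,C,E} and {F}.
Split {A,B,C,E} by δ(·,c) → {A,B,C} and {E}.
Refine {D,G,H,I,J,L} on symbol a: members go to different blocks, giving {D,H,I,L} and {G} and {J}.
The partition is now stable with 6 blocks: {A,B,C} | {D,H,I,L} | {F} | {E} | {G} | {J}.
C and L end up in different blocks, so they are distinguishable. For instance, the string 'ε' is accepted from only C.

Yes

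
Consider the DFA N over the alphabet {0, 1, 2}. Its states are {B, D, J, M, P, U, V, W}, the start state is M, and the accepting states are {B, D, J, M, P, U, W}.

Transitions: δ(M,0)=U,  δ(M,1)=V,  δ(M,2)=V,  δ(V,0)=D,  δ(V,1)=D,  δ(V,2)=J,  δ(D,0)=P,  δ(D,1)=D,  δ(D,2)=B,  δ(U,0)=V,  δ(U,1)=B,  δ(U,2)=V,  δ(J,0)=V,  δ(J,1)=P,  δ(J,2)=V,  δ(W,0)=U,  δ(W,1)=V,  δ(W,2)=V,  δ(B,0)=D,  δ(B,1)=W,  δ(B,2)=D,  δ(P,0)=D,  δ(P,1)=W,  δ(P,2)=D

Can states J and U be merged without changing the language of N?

Initial partition by acceptance: {B,D,J,M,P,U,W} | {V}.
Split {B,D,J,M,P,U,W} by δ(·,0) → {B,D,M,P,W} and {J,U}.
Refine {B,D,M,P,W} on symbol 0: members go to different blocks, giving {B,D,P} and {M,W}.
Split {B,D,P} by δ(·,1) → {B,P} and {D}.
Stable partition: {B,P} | {V} | {J,U} | {M,W} | {D} — 5 equivalence classes.
J and U lie in the same block of the stable partition, so they are equivalent — no string distinguishes them.

Yes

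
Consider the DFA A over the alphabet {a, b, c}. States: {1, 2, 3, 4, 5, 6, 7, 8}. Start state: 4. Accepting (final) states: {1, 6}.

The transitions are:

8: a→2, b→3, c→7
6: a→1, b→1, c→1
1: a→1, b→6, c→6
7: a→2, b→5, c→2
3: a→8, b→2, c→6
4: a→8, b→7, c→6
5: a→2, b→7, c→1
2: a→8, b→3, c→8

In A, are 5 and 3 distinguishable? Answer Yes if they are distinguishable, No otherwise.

Initial partition by acceptance: {1,6} | {2,3,4,5,7,8}.
On input c, block {2,3,4,5,7,8} splits into {2,7,8} and {3,4,5}.
No further refinement is possible. Final partition (3 blocks): {1,6} | {2,7,8} | {3,4,5}.
5 and 3 lie in the same block of the stable partition, so they are equivalent — no string distinguishes them.

No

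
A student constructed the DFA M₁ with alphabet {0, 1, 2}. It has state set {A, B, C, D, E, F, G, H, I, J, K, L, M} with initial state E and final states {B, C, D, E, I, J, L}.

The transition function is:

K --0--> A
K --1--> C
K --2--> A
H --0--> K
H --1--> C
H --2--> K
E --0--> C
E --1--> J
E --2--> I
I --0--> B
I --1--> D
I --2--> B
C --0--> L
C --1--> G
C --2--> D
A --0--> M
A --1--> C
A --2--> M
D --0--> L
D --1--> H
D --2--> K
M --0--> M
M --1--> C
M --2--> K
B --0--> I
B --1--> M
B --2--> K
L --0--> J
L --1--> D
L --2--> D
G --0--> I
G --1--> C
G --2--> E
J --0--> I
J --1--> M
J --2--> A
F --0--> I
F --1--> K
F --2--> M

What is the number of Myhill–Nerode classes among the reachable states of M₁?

Reachable states from the start: {A,B,C,D,E,G,H,I,J,K,L,M}. Unreachable: {F} — drop them.
Start with accepting vs non-accepting: {B,C,D,E,I,J,L} | {A,G,H,K,M}.
Split {B,C,D,E,I,J,L} by δ(·,1) → {B,C,D,J} and {E,I,L}.
Split {B,C,D,J} by δ(·,2) → {B,D,J} and {C}.
Split {A,G,H,K,M} by δ(·,0) → {A,H,K,M} and {G}.
On input 0, block {E,I,L} splits into {I,L} and {E}.
No further refinement is possible. Final partition (6 blocks): {B,D,J} | {A,H,K,M} | {I,L} | {C} | {G} | {E}.

6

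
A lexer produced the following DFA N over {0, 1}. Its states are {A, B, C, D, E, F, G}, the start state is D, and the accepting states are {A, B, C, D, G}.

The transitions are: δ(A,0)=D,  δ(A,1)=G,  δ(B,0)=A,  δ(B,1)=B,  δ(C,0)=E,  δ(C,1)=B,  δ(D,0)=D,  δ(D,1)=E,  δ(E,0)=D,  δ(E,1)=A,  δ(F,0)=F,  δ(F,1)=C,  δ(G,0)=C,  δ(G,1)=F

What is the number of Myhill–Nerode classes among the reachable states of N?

P0 = {A,B,C,D,G} | {E,F}.
Refine {A,B,C,D,G} on symbol 0: members go to different blocks, giving {A,B,D,G} and {C}.
Split {A,B,D,G} by δ(·,0) → {A,B,D} and {G}.
Refine {A,B,D} on symbol 1: members go to different blocks, giving {A} and {B} and {D}.
On input 0, block {E,F} splits into {E} and {F}.
The partition is now stable with 7 blocks: {A} | {E} | {C} | {G} | {B} | {D} | {F}.

7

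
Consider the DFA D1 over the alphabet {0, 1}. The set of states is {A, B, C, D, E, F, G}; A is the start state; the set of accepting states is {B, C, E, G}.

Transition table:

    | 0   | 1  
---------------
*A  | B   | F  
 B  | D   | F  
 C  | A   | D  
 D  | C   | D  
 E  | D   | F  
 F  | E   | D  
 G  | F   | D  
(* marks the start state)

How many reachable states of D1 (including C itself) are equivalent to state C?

States {G} cannot be reached from the start state, so discard them.
P0 = {B,C,E} | {A,D,F}.
Stable partition: {B,C,E} | {A,D,F} — 2 equivalence classes.
State C belongs to the block {B,C,E}, which has 3 states.

3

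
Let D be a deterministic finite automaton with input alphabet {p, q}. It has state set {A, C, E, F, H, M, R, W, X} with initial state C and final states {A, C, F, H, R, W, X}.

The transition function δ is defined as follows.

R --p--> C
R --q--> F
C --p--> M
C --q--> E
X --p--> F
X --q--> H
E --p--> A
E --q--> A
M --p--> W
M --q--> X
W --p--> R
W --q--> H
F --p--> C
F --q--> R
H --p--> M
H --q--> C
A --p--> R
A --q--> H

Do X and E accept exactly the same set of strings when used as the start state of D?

No

Start with accepting vs non-accepting: {A,C,F,H,R,W,X} | {E,M}.
Split {A,C,F,H,R,W,X} by δ(·,p) → {A,F,R,W,X} and {C,H}.
On input p, block {A,F,R,W,X} splits into {A,W,X} and {F,R}.
On input q, block {C,H} splits into {C} and {H}.
No further refinement is possible. Final partition (5 blocks): {A,W,X} | {E,M} | {C} | {F,R} | {H}.
X and E end up in different blocks, so they are distinguishable. For instance, the string 'ε' is accepted from only X.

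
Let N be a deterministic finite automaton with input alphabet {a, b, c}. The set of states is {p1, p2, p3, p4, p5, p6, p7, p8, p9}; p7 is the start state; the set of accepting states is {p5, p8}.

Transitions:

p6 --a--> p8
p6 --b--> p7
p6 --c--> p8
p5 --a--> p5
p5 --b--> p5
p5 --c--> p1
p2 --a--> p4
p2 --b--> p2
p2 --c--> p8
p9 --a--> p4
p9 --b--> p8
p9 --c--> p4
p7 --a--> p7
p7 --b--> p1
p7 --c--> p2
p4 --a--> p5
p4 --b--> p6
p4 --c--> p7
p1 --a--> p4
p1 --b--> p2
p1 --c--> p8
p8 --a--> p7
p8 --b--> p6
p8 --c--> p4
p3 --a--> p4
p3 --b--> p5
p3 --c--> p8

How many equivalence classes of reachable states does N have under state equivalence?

First remove the unreachable states {p3,p9}; 7 states remain.
Initial partition by acceptance: {p5,p8} | {p1,p2,p4,p6,p7}.
Refine {p5,p8} on symbol a: members go to different blocks, giving {p5} and {p8}.
Split {p1,p2,p4,p6,p7} by δ(·,a) → {p1,p2,p7} and {p4} and {p6}.
Split {p1,p2,p7} by δ(·,a) → {p1,p2} and {p7}.
No further refinement is possible. Final partition (6 blocks): {p5} | {p1,p2} | {p8} | {p4} | {p6} | {p7}.

6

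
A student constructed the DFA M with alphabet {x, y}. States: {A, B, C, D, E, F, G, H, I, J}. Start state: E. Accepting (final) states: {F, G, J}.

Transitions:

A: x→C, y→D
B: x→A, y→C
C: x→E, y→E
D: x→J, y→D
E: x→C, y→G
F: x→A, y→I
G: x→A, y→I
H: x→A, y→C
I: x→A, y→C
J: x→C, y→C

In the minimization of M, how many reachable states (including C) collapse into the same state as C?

1

First remove the unreachable states {B,F,H}; 7 states remain.
Initial partition by acceptance: {G,J} | {A,C,D,E,I}.
Split {A,C,D,E,I} by δ(·,x) → {A,C,E,I} and {D}.
On input y, block {A,C,E,I} splits into {C,I} and {A} and {E}.
On input x, block {G,J} splits into {G} and {J}.
Split {C,I} by δ(·,x) → {C} and {I}.
Stable partition: {G} | {C} | {D} | {A} | {E} | {J} | {I} — 7 equivalence classes.
The equivalence class containing C is {C}, of size 1.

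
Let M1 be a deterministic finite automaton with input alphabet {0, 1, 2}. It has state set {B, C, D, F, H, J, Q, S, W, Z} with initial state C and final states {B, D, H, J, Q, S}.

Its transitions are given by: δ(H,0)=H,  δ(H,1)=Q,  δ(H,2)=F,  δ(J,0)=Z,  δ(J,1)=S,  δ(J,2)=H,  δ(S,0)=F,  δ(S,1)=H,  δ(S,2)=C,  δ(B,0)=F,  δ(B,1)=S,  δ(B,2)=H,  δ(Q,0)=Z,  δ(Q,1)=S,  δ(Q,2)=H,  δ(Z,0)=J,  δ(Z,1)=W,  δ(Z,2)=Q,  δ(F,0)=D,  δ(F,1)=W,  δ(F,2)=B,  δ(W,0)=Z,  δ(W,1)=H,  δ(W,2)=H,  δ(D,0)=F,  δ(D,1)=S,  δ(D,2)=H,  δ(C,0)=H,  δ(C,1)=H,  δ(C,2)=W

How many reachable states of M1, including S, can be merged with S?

Initial partition by acceptance: {B,D,H,J,Q,S} | {C,F,W,Z}.
On input 0, block {B,D,H,J,Q,S} splits into {B,D,J,Q,S} and {H}.
Split {B,D,J,Q,S} by δ(·,1) → {B,D,J,Q} and {S}.
Refine {C,F,W,Z} on symbol 0: members go to different blocks, giving {F,Z} and {C} and {W}.
The partition is now stable with 6 blocks: {B,D,J,Q} | {F,Z} | {H} | {S} | {C} | {W}.
State S belongs to the block {S}, which has 1 states.

1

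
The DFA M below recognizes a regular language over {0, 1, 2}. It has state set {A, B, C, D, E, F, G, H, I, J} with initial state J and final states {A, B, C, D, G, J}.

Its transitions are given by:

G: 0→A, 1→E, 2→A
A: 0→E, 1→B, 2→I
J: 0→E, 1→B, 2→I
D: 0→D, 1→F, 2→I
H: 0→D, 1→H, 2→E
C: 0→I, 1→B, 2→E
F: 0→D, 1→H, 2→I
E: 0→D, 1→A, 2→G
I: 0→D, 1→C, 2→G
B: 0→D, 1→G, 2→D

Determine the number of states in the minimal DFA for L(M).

6

Initial partition by acceptance: {A,B,C,D,G,J} | {E,F,H,I}.
On input 0, block {A,B,C,D,G,J} splits into {A,C,J} and {B,D,G}.
On input 1, block {E,F,H,I} splits into {E,I} and {F,H}.
On input 0, block {B,D,G} splits into {B,D} and {G}.
On input 1, block {B,D} splits into {B} and {D}.
No further refinement is possible. Final partition (6 blocks): {A,C,J} | {E,I} | {B} | {F,H} | {G} | {D}.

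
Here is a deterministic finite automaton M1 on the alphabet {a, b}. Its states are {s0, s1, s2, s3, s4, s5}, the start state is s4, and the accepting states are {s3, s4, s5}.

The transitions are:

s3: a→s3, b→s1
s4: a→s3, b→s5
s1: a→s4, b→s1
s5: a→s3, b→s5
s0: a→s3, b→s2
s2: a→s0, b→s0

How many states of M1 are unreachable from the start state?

2

No path from s4 leads to s0, s2; the other 4 states are all reachable.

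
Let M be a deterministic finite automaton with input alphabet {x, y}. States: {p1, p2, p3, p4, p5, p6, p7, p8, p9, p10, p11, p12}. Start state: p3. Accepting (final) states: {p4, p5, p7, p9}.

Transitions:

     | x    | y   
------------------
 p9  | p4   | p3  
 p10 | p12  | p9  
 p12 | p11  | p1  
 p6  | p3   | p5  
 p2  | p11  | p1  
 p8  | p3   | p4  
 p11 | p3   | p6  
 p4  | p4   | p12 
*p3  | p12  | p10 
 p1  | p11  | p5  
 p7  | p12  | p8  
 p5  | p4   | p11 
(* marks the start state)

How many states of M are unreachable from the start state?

BFS from p3 reaches {p1, p3, p4, p5, p6, p9, p10, p11, p12}; the 3 state(s) p2, p7, p8 are never visited.

3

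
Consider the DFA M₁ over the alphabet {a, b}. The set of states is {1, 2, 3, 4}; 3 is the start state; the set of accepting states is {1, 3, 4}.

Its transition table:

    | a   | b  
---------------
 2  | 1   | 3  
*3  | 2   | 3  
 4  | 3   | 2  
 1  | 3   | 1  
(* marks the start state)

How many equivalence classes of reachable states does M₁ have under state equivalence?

3

States {4} cannot be reached from the start state, so discard them.
P0 = {1,3} | {2}.
Split {1,3} by δ(·,a) → {1} and {3}.
Stable partition: {1} | {2} | {3} — 3 equivalence classes.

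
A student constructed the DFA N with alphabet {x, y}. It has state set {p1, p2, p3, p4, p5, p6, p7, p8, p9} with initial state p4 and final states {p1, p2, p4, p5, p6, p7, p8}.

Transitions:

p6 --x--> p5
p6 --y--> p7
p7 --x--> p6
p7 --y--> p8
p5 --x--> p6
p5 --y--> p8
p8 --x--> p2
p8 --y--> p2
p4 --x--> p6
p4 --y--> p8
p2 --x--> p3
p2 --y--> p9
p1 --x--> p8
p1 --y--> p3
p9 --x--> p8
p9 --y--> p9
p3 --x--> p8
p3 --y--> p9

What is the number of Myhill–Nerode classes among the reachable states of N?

5

States {p1} cannot be reached from the start state, so discard them.
Start with accepting vs non-accepting: {p2,p4,p5,p6,p7,p8} | {p3,p9}.
On input x, block {p2,p4,p5,p6,p7,p8} splits into {p4,p5,p6,p7,p8} and {p2}.
Refine {p4,p5,p6,p7,p8} on symbol x: members go to different blocks, giving {p4,p5,p6,p7} and {p8}.
On input y, block {p4,p5,p6,p7} splits into {p4,p5,p7} and {p6}.
Stable partition: {p4,p5,p7} | {p3,p9} | {p2} | {p8} | {p6} — 5 equivalence classes.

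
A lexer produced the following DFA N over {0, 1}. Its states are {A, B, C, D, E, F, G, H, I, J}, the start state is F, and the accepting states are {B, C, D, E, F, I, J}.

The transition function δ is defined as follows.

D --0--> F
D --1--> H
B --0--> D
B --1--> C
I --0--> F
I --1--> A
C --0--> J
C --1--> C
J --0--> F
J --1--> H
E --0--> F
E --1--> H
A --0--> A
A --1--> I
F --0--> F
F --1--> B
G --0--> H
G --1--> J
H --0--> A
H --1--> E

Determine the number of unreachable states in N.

1

Starting at F and following transitions, the reachable set is {A, B, C, D, E, F, H, I, J}. That leaves G unreachable — 1 in total.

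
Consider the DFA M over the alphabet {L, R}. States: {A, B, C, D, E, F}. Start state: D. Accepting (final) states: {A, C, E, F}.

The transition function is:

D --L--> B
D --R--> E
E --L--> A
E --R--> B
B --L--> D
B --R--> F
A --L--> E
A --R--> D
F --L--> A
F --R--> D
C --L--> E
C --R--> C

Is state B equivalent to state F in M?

No

First remove the unreachable states {C}; 5 states remain.
P0 = {A,E,F} | {B,D}.
No further refinement is possible. Final partition (2 blocks): {A,E,F} | {B,D}.
B and F end up in different blocks, so they are distinguishable. For instance, the string 'ε' is accepted from only F.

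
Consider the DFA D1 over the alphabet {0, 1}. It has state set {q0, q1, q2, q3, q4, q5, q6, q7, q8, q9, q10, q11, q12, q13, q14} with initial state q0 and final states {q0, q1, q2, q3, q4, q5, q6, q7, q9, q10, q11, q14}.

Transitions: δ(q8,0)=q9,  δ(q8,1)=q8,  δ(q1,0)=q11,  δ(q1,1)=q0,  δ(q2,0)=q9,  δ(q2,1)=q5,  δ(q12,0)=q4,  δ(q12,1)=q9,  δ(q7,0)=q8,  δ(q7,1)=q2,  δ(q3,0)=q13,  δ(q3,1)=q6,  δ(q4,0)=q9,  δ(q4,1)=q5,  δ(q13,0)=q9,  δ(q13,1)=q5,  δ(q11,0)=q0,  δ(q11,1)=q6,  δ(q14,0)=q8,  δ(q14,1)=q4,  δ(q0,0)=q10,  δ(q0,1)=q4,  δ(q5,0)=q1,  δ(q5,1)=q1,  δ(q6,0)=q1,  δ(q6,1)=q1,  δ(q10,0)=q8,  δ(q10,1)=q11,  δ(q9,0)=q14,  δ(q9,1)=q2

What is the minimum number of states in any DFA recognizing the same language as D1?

6

Reachable states from the start: {q0,q1,q2,q4,q5,q6,q8,q9,q10,q11,q14}. Unreachable: {q3,q7,q12,q13} — drop them.
P0 = {q0,q1,q2,q4,q5,q6,q9,q10,q11,q14} | {q8}.
On input 0, block {q0,q1,q2,q4,q5,q6,q9,q10,q11,q14} splits into {q0,q1,q2,q4,q5,q6,q9,q11} and {q10,q14}.
Refine {q0,q1,q2,q4,q5,q6,q9,q11} on symbol 0: members go to different blocks, giving {q1,q2,q4,q5,q6,q11} and {q0,q9}.
Refine {q1,q2,q4,q5,q6,q11} on symbol 0: members go to different blocks, giving {q1,q5,q6} and {q2,q4,q11}.
Split {q1,q5,q6} by δ(·,0) → {q5,q6} and {q1}.
Stable partition: {q5,q6} | {q8} | {q10,q14} | {q0,q9} | {q2,q4,q11} | {q1} — 6 equivalence classes.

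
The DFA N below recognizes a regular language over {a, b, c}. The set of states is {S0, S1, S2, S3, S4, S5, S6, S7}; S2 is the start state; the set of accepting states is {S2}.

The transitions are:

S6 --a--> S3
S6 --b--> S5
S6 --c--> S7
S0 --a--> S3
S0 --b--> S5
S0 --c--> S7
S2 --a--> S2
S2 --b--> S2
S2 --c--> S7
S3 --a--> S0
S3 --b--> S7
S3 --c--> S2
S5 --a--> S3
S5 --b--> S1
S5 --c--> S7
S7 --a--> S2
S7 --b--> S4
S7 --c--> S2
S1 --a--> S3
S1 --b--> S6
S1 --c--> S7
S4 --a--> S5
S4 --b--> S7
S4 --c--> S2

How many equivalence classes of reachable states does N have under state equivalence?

P0 = {S2} | {S0,S1,S3,S4,S5,S6,S7}.
Split {S0,S1,S3,S4,S5,S6,S7} by δ(·,a) → {S0,S1,S3,S4,S5,S6} and {S7}.
On input b, block {S0,S1,S3,S4,S5,S6} splits into {S0,S1,S5,S6} and {S3,S4}.
No further refinement is possible. Final partition (4 blocks): {S2} | {S0,S1,S5,S6} | {S7} | {S3,S4}.

4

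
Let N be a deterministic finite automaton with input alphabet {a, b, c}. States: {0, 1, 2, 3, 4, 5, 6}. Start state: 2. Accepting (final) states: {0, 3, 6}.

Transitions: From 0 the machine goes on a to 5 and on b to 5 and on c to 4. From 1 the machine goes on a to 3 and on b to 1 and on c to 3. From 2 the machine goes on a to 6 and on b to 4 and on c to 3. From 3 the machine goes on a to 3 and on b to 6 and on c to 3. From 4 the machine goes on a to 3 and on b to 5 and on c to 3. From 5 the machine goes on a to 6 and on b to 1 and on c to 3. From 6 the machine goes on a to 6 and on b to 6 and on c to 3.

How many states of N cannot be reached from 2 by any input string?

No path from 2 leads to 0; the other 6 states are all reachable.

1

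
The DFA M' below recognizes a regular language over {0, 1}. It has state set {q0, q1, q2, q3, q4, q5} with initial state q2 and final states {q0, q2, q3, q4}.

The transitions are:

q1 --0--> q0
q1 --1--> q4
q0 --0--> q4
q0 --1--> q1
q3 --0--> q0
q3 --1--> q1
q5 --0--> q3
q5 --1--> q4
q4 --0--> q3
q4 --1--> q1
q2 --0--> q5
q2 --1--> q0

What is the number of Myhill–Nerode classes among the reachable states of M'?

3

Every state is reachable, so we keep all 6.
P0 = {q0,q2,q3,q4} | {q1,q5}.
On input 0, block {q0,q2,q3,q4} splits into {q0,q3,q4} and {q2}.
Stable partition: {q0,q3,q4} | {q1,q5} | {q2} — 3 equivalence classes.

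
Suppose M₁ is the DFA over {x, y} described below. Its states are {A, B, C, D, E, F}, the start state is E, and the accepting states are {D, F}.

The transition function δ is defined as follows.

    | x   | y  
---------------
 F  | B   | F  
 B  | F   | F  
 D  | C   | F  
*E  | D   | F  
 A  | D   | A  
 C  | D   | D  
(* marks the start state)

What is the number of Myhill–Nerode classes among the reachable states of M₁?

2

States {A} cannot be reached from the start state, so discard them.
Initial partition by acceptance: {D,F} | {B,C,E}.
Stable partition: {D,F} | {B,C,E} — 2 equivalence classes.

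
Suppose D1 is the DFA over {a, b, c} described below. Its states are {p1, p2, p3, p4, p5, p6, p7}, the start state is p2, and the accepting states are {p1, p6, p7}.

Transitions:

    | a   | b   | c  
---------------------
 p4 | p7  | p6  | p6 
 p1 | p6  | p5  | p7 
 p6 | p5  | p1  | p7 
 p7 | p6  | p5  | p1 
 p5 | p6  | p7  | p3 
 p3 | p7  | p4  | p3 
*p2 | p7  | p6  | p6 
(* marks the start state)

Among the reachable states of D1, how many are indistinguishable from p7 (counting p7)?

2

All states are reachable from the start state.
P0 = {p1,p6,p7} | {p2,p3,p4,p5}.
Split {p1,p6,p7} by δ(·,a) → {p1,p7} and {p6}.
Refine {p2,p3,p4,p5} on symbol a: members go to different blocks, giving {p2,p3,p4} and {p5}.
Split {p2,p3,p4} by δ(·,b) → {p2,p4} and {p3}.
Stable partition: {p1,p7} | {p2,p4} | {p6} | {p5} | {p3} — 5 equivalence classes.
The equivalence class containing p7 is {p1,p7}, of size 2.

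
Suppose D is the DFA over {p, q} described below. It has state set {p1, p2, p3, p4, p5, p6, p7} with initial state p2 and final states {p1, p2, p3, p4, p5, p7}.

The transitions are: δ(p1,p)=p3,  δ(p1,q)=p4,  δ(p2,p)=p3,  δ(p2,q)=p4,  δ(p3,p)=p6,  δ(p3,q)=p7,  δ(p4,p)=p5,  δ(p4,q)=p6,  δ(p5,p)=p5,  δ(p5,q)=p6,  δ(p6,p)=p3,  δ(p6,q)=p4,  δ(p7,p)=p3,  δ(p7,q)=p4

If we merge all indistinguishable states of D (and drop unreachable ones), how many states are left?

Reachable states from the start: {p2,p3,p4,p5,p6,p7}. Unreachable: {p1} — drop them.
Initial partition by acceptance: {p2,p3,p4,p5,p7} | {p6}.
Split {p2,p3,p4,p5,p7} by δ(·,p) → {p2,p4,p5,p7} and {p3}.
On input p, block {p2,p4,p5,p7} splits into {p2,p7} and {p4,p5}.
The partition is now stable with 4 blocks: {p2,p7} | {p6} | {p3} | {p4,p5}.

4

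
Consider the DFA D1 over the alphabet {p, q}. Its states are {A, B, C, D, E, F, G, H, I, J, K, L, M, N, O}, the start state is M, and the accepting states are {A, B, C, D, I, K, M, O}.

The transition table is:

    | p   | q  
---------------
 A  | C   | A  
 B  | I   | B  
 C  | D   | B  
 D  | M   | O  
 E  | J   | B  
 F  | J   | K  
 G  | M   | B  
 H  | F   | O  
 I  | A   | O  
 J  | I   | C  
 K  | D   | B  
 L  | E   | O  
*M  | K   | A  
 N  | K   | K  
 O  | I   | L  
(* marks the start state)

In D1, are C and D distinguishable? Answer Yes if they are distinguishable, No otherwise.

Reachable states from the start: {A,B,C,D,E,I,J,K,L,M,O}. Unreachable: {F,G,H,N} — drop them.
P0 = {A,B,C,D,I,K,M,O} | {E,J,L}.
On input q, block {A,B,C,D,I,K,M,O} splits into {A,B,C,D,I,K,M} and {O}.
On input q, block {A,B,C,D,I,K,M} splits into {A,B,C,K,M} and {D,I}.
On input p, block {A,B,C,K,M} splits into {B,C,K} and {A,M}.
Split {E,J,L} by δ(·,p) → {E,L} and {J}.
Refine {E,L} on symbol p: members go to different blocks, giving {E} and {L}.
No further refinement is possible. Final partition (7 blocks): {B,C,K} | {E} | {O} | {D,I} | {A,M} | {J} | {L}.
C and D end up in different blocks, so they are distinguishable. For instance, the string 'qq' is accepted from only C.

Yes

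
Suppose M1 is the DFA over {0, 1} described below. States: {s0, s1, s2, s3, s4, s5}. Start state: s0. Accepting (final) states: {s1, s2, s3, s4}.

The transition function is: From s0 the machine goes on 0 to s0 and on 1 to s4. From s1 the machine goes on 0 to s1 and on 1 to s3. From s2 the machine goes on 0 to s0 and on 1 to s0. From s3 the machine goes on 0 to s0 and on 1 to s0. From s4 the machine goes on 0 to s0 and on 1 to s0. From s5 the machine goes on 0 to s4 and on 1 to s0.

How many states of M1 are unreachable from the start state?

4

Starting at s0 and following transitions, the reachable set is {s0, s4}. That leaves s1, s2, s3, s5 unreachable — 4 in total.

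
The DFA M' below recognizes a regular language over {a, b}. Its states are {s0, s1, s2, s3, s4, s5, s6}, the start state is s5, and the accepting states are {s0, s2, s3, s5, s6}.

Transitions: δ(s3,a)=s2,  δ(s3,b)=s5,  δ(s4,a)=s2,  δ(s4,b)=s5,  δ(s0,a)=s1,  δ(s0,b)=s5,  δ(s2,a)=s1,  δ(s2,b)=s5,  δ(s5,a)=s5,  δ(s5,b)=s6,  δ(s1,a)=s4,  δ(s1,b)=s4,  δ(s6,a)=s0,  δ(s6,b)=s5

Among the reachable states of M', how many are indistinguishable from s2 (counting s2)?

2

First remove the unreachable states {s3}; 6 states remain.
Start with accepting vs non-accepting: {s0,s2,s5,s6} | {s1,s4}.
On input a, block {s0,s2,s5,s6} splits into {s0,s2} and {s5,s6}.
On input a, block {s1,s4} splits into {s1} and {s4}.
Refine {s5,s6} on symbol a: members go to different blocks, giving {s5} and {s6}.
No further refinement is possible. Final partition (5 blocks): {s0,s2} | {s1} | {s5} | {s4} | {s6}.
State s2 belongs to the block {s0,s2}, which has 2 states.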